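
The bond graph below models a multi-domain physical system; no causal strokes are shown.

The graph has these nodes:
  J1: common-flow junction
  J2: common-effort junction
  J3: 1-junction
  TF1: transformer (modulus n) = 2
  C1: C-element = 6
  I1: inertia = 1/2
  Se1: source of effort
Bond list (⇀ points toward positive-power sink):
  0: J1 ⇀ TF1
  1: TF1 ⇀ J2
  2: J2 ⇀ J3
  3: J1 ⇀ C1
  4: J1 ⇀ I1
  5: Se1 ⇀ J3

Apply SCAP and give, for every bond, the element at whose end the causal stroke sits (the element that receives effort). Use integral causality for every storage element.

b0 stroke→J1
b1 stroke→TF1
b2 stroke→J2
b3 stroke→J1
b4 stroke→I1
b5 stroke→J3

β5 →J3  (Se1 fixes effort; stroke away)
β2 →J2  (J3: last free bond brings flow in)
β1 →TF1  (0-jn J2 has e-setter on 2)
β0 →J1  (TF1 one-in-one-out from 1)
β3 →J1  (C1: C, integral causality)
β4 →I1  (J1 needs exactly one f-in)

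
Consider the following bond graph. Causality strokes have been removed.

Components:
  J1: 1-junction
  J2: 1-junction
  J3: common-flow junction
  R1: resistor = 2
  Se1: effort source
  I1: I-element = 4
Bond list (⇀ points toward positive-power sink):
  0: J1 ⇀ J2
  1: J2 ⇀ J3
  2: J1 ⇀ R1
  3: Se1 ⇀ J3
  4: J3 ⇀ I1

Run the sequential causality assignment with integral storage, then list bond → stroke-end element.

#3 stroke→J3  (Se1 fixes effort; stroke away)
#4 stroke→I1  (prefer integral on I1)
#1 stroke→J3  (common-f at J3 fixed by 4)
#0 stroke→J2  (1-jn J2 has f-setter on 1)
#2 stroke→J1  (1-jn J1 has f-setter on 0)

β0 →J2
β1 →J3
β2 →J1
β3 →J3
β4 →I1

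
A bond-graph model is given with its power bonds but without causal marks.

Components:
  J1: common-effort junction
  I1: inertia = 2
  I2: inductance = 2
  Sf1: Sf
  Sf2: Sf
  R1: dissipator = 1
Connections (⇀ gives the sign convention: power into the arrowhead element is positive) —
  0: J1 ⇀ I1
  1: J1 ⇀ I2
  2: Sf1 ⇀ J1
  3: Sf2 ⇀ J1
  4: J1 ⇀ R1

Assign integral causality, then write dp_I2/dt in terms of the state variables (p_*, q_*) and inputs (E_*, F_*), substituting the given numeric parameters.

dp_I2/dt = F_Sf1 + F_Sf2 - p_I1/2 - p_I2/2

#2 stroke at Sf1  (Sf1 fixes flow; stroke at Sf1)
#3 stroke at Sf2  (Sf2 (Sf) sets flow on bond)
#0 stroke at I1  (I1 integral (f out))
#1 stroke at I2  (I2 outputs flow p/I2)
#4 stroke at J1  (J1 needs exactly one e-in)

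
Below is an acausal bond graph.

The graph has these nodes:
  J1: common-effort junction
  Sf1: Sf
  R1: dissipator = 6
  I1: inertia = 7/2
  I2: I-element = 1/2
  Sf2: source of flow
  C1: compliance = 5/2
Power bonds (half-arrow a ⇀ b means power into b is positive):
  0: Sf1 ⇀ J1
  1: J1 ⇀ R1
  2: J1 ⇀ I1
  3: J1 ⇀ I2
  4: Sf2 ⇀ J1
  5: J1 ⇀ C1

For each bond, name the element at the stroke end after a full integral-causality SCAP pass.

β0 →Sf1  (Sf1 fixes flow; stroke at Sf1)
β4 →Sf2  (Sf2: flow source, stroke at near end)
β2 →I1  (I1: I, integral causality)
β3 →I2  (I2: I, integral causality)
β5 →J1  (C1 integral (e out))
β1 →R1  (J1 effort already set via bond 5)

bond 0 stroke at Sf1
bond 1 stroke at R1
bond 2 stroke at I1
bond 3 stroke at I2
bond 4 stroke at Sf2
bond 5 stroke at J1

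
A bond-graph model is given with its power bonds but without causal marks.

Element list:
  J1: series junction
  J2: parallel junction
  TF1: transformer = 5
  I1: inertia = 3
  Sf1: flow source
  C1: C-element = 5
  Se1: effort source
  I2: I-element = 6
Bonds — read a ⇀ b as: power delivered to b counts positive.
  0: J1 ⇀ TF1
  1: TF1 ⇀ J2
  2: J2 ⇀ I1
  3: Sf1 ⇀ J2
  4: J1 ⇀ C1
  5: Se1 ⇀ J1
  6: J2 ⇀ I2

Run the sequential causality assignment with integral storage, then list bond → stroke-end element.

bond 0 →TF1
bond 1 →J2
bond 2 →I1
bond 3 →Sf1
bond 4 →J1
bond 5 →J1
bond 6 →I2

b3 stroke→Sf1  (source Sf1 imposes f)
b5 stroke→J1  (Se1 fixes effort; stroke away)
b2 stroke→I1  (prefer integral on I1)
b4 stroke→J1  (prefer integral on C1)
b0 stroke→TF1  (J1: last free bond brings flow in)
b1 stroke→J2  (TF1: transformer flips bond 0)
b6 stroke→I2  (J2: bond 1 brought effort, rest push out)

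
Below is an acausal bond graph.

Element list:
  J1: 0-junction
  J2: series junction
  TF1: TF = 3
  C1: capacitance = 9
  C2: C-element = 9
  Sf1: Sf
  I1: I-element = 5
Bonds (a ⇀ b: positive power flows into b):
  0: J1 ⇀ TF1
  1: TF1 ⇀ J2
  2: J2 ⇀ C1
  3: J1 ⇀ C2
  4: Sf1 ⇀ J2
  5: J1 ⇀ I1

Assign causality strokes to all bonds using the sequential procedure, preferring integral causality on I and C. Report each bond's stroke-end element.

β4 |Sf1  (source Sf1 imposes f)
β1 |J2  (J2 flow already set via bond 4)
β2 |J2  (J2: bond 4 brought flow, rest push out)
β0 |TF1  (TF TF1: opposite of bond 1)
β3 |J1  (C2: C, integral causality)
β5 |I1  (J1: bond 3 brought effort, rest push out)

β0 |TF1
β1 |J2
β2 |J2
β3 |J1
β4 |Sf1
β5 |I1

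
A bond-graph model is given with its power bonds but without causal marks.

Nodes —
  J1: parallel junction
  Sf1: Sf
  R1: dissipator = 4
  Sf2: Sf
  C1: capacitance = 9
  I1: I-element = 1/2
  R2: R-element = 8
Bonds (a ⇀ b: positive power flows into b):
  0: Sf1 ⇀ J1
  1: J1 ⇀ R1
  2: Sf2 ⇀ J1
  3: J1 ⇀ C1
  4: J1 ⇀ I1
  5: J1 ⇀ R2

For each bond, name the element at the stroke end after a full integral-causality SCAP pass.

#0 stroke at Sf1  (Sf1 fixes flow; stroke at Sf1)
#2 stroke at Sf2  (Sf2: flow source, stroke at near end)
#3 stroke at J1  (prefer integral on C1)
#1 stroke at R1  (common-e at J1 fixed by 3)
#4 stroke at I1  (J1: bond 3 brought effort, rest push out)
#5 stroke at R2  (common-e at J1 fixed by 3)

#0 stroke at Sf1
#1 stroke at R1
#2 stroke at Sf2
#3 stroke at J1
#4 stroke at I1
#5 stroke at R2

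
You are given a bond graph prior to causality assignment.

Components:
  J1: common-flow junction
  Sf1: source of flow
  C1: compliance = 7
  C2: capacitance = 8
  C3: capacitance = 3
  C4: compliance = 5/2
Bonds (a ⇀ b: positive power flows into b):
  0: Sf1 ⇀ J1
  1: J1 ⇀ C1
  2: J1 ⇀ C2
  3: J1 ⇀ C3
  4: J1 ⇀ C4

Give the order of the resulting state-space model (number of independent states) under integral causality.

4  (C1, C2, C3, C4 all integral)

b0 →Sf1  (Sf1: flow source, stroke at near end)
b1 →J1  (common-f at J1 fixed by 0)
b2 →J1  (J1: bond 0 brought flow, rest push out)
b3 →J1  (J1: bond 0 brought flow, rest push out)
b4 →J1  (common-f at J1 fixed by 0)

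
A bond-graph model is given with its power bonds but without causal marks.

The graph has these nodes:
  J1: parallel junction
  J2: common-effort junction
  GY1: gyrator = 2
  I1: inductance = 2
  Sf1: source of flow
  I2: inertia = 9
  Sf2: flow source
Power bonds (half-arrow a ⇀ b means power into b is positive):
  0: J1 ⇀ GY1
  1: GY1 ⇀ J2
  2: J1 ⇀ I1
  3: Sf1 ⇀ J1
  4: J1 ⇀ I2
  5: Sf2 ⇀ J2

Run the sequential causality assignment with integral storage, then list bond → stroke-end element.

b3 |Sf1  (source Sf1 imposes f)
b5 |Sf2  (Sf2 fixes flow; stroke at Sf2)
b1 |J2  (J2 needs exactly one e-in)
b0 |J1  (GY1: gyrator matches bond 1)
b2 |I1  (common-e at J1 fixed by 0)
b4 |I2  (J1: bond 0 brought effort, rest push out)

bond 0 →J1
bond 1 →J2
bond 2 →I1
bond 3 →Sf1
bond 4 →I2
bond 5 →Sf2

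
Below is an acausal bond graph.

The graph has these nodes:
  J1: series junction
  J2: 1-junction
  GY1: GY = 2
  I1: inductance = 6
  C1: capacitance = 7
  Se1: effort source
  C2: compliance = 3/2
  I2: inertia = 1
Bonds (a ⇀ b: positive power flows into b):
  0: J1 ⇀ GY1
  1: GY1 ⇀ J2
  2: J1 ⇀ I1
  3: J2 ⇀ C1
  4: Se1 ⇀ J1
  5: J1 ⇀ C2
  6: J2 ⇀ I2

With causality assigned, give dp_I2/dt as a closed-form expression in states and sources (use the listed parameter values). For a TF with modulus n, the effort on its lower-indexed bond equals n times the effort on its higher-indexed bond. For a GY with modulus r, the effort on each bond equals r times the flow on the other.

β4 stroke→J1  (Se1 fixes effort; stroke away)
β2 stroke→I1  (I1 integral (f out))
β0 stroke→J1  (J1: bond 2 brought flow, rest push out)
β5 stroke→J1  (1-jn J1 has f-setter on 2)
β1 stroke→J2  (GY GY1: same side as bond 0)
β3 stroke→J2  (C1 integral (e out))
β6 stroke→I2  (J2: last free bond brings flow in)

dp_I2/dt = p_I1/3 - q_C1/7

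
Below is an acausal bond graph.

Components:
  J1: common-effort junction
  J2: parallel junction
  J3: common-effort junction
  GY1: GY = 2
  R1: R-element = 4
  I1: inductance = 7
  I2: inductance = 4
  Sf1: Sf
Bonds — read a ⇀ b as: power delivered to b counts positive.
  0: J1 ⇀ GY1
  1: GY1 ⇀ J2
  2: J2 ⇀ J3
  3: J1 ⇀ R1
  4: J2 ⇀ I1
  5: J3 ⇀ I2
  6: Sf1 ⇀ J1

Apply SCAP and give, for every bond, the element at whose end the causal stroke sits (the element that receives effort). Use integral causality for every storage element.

#0 →J1
#1 →J2
#2 →J3
#3 →R1
#4 →I1
#5 →I2
#6 →Sf1

#6 stroke→Sf1  (Sf1 (Sf) sets flow on bond)
#4 stroke→I1  (prefer integral on I1)
#5 stroke→I2  (I2 outputs flow p/I2)
#2 stroke→J3  (only one effort-in slot at J3)
#1 stroke→J2  (closing 0-jn rule on J2)
#0 stroke→J1  (through GY1, causality inverts; strokes same side of GY1)
#3 stroke→R1  (0-jn J1 has e-setter on 0)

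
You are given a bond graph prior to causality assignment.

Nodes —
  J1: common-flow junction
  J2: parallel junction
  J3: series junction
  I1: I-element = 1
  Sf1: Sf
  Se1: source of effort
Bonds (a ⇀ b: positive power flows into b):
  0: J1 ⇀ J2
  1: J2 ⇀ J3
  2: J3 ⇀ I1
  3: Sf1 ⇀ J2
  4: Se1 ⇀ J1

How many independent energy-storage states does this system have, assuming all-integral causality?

1  (I1 all integral)

b3 stroke at Sf1  (Sf1 (Sf) sets flow on bond)
b4 stroke at J1  (Se1 fixes effort; stroke away)
b0 stroke at J2  (J1 needs exactly one f-in)
b1 stroke at J3  (J2 effort already set via bond 0)
b2 stroke at I1  (closing 1-jn rule on J3)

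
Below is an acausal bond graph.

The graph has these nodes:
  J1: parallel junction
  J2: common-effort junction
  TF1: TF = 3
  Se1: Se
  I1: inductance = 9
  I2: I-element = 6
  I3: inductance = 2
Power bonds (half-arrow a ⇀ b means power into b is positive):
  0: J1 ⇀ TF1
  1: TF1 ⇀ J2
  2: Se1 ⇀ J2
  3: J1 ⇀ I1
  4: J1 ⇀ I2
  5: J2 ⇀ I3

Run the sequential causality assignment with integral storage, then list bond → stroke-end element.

bond 2 stroke at J2  (Se1 (Se) sets effort on bond)
bond 1 stroke at TF1  (common-e at J2 fixed by 2)
bond 5 stroke at I3  (common-e at J2 fixed by 2)
bond 0 stroke at J1  (TF1 one-in-one-out from 1)
bond 3 stroke at I1  (J1 effort already set via bond 0)
bond 4 stroke at I2  (J1: bond 0 brought effort, rest push out)

β0 →J1
β1 →TF1
β2 →J2
β3 →I1
β4 →I2
β5 →I3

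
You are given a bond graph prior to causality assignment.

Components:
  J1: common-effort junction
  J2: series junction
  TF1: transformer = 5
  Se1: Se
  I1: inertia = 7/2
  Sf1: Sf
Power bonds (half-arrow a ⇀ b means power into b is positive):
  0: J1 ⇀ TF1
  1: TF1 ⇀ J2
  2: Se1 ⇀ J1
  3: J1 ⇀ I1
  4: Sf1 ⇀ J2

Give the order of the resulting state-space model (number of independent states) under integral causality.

#2 →J1  (source Se1 imposes e)
#4 →Sf1  (Sf1 fixes flow; stroke at Sf1)
#0 →TF1  (common-e at J1 fixed by 2)
#3 →I1  (common-e at J1 fixed by 2)
#1 →J2  (common-f at J2 fixed by 4)

1  (I1 all integral)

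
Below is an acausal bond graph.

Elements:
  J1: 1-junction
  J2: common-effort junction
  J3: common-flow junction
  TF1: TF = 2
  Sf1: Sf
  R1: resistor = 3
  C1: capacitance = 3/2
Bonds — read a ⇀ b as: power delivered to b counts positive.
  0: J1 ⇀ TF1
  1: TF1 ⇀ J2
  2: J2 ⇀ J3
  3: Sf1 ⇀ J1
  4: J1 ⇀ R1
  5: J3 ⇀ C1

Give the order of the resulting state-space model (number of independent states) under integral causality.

1  (C1 all integral)

β3 |Sf1  (source Sf1 imposes f)
β0 |J1  (1-jn J1 has f-setter on 3)
β4 |J1  (common-f at J1 fixed by 3)
β1 |TF1  (TF1: transformer flips bond 0)
β2 |J2  (J2: last free bond brings effort in)
β5 |J3  (J3: bond 2 brought flow, rest push out)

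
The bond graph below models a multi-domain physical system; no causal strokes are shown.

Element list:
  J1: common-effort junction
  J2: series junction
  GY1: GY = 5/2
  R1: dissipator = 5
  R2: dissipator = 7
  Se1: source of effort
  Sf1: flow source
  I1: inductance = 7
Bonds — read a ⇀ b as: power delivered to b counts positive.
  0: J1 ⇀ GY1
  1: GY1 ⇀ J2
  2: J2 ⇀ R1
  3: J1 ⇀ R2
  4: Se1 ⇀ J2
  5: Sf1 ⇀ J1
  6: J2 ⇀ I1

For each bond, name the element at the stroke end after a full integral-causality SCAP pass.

β4 stroke at J2  (source Se1 imposes e)
β5 stroke at Sf1  (source Sf1 imposes f)
β6 stroke at I1  (I1 integral (f out))
β1 stroke at J2  (common-f at J2 fixed by 6)
β2 stroke at J2  (J2: bond 6 brought flow, rest push out)
β0 stroke at J1  (through GY1, causality inverts; strokes same side of GY1)
β3 stroke at R2  (0-jn J1 has e-setter on 0)

bond 0 |J1
bond 1 |J2
bond 2 |J2
bond 3 |R2
bond 4 |J2
bond 5 |Sf1
bond 6 |I1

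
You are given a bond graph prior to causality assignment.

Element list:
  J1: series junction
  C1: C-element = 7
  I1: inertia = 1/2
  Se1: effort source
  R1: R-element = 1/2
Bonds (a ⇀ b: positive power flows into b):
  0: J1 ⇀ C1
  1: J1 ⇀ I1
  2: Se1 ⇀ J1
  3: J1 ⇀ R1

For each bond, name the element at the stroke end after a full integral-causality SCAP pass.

b2 |J1  (Se1 (Se) sets effort on bond)
b0 |J1  (C1 outputs effort q/C1)
b1 |I1  (prefer integral on I1)
b3 |J1  (1-jn J1 has f-setter on 1)

β0 stroke→J1
β1 stroke→I1
β2 stroke→J1
β3 stroke→J1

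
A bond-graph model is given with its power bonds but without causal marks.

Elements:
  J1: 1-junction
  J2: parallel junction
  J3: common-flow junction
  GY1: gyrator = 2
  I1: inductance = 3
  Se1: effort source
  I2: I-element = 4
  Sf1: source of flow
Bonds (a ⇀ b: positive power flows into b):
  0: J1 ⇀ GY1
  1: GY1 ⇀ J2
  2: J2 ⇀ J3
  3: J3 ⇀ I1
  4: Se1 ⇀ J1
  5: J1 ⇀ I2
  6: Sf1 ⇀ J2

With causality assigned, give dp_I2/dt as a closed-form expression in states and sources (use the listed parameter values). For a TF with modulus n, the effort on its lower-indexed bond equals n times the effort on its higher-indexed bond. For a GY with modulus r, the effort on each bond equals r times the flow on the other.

#4 →J1  (Se1 fixes effort; stroke away)
#6 →Sf1  (Sf1 (Sf) sets flow on bond)
#3 →I1  (I1: I, integral causality)
#2 →J3  (J3: bond 3 brought flow, rest push out)
#1 →J2  (J2: last free bond brings effort in)
#0 →J1  (through GY1, causality inverts; strokes same side of GY1)
#5 →I2  (closing 1-jn rule on J1)

dp_I2/dt = E_Se1 + 2*F_Sf1 - 2*p_I1/3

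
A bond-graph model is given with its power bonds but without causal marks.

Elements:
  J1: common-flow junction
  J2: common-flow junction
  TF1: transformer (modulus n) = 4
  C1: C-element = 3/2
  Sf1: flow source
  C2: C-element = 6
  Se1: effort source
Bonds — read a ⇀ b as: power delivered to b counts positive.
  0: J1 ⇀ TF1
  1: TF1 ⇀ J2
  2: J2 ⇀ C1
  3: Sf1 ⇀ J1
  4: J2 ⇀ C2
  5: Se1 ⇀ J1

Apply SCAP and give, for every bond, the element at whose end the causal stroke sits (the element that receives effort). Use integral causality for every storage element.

b3 →Sf1  (Sf1 (Sf) sets flow on bond)
b5 →J1  (Se1 fixes effort; stroke away)
b0 →J1  (J1: bond 3 brought flow, rest push out)
b1 →TF1  (TF TF1: opposite of bond 0)
b2 →J2  (J2 flow already set via bond 1)
b4 →J2  (J2 flow already set via bond 1)

β0 stroke→J1
β1 stroke→TF1
β2 stroke→J2
β3 stroke→Sf1
β4 stroke→J2
β5 stroke→J1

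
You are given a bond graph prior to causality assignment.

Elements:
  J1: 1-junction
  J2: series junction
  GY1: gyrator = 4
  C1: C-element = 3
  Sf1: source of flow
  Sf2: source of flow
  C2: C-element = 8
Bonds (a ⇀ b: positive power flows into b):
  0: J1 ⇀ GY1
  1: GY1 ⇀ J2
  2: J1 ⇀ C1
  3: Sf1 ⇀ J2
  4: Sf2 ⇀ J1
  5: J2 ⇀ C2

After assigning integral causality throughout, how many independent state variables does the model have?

2  (C1, C2 all integral)

b3 |Sf1  (source Sf1 imposes f)
b4 |Sf2  (Sf2 (Sf) sets flow on bond)
b0 |J1  (J1: bond 4 brought flow, rest push out)
b2 |J1  (J1 flow already set via bond 4)
b1 |J2  (J2 flow already set via bond 3)
b5 |J2  (common-f at J2 fixed by 3)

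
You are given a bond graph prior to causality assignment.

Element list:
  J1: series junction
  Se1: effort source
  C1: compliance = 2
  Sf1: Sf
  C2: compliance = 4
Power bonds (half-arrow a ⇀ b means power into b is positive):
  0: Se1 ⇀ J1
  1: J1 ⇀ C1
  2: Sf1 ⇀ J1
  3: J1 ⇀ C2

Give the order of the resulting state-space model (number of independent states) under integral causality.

β0 |J1  (Se1 (Se) sets effort on bond)
β2 |Sf1  (Sf1 fixes flow; stroke at Sf1)
β1 |J1  (1-jn J1 has f-setter on 2)
β3 |J1  (1-jn J1 has f-setter on 2)

2  (C1, C2 all integral)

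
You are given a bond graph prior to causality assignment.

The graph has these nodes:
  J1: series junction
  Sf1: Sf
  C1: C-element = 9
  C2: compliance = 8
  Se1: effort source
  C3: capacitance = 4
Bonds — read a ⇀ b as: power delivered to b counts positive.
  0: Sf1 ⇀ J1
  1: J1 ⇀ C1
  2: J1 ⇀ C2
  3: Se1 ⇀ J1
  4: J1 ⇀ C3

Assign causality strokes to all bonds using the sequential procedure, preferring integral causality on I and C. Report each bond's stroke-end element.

#0 |Sf1
#1 |J1
#2 |J1
#3 |J1
#4 |J1

β0 stroke→Sf1  (Sf1 fixes flow; stroke at Sf1)
β3 stroke→J1  (Se1 (Se) sets effort on bond)
β1 stroke→J1  (J1: bond 0 brought flow, rest push out)
β2 stroke→J1  (1-jn J1 has f-setter on 0)
β4 stroke→J1  (J1 flow already set via bond 0)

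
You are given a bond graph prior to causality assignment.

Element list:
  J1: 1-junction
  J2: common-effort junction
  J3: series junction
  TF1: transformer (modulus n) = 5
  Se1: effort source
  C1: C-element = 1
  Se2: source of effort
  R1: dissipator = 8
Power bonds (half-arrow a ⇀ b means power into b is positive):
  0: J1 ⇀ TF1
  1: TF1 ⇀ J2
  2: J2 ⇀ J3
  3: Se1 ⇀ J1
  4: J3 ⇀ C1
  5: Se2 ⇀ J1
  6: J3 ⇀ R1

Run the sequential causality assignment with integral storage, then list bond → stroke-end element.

bond 0 stroke at TF1
bond 1 stroke at J2
bond 2 stroke at J3
bond 3 stroke at J1
bond 4 stroke at J3
bond 5 stroke at J1
bond 6 stroke at R1

bond 3 stroke→J1  (source Se1 imposes e)
bond 5 stroke→J1  (Se2 fixes effort; stroke away)
bond 0 stroke→TF1  (J1 needs exactly one f-in)
bond 1 stroke→J2  (TF TF1: opposite of bond 0)
bond 2 stroke→J3  (common-e at J2 fixed by 1)
bond 4 stroke→J3  (C1 integral (e out))
bond 6 stroke→R1  (closing 1-jn rule on J3)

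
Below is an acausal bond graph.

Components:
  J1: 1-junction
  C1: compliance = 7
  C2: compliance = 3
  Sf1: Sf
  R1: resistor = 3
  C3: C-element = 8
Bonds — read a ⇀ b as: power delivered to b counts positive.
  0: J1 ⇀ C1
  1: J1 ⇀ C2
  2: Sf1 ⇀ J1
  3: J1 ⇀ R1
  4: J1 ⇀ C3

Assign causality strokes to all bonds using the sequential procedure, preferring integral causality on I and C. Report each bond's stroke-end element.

β0 →J1
β1 →J1
β2 →Sf1
β3 →J1
β4 →J1

β2 →Sf1  (Sf1: flow source, stroke at near end)
β0 →J1  (J1: bond 2 brought flow, rest push out)
β1 →J1  (common-f at J1 fixed by 2)
β3 →J1  (common-f at J1 fixed by 2)
β4 →J1  (J1: bond 2 brought flow, rest push out)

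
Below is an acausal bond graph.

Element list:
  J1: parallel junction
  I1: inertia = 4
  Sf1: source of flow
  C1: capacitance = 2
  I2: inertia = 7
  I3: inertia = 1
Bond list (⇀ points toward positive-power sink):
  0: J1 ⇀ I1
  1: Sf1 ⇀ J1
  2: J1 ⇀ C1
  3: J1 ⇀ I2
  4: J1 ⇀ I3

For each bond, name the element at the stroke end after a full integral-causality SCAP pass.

β0 →I1
β1 →Sf1
β2 →J1
β3 →I2
β4 →I3

b1 |Sf1  (source Sf1 imposes f)
b0 |I1  (I1 integral (f out))
b2 |J1  (C1 outputs effort q/C1)
b3 |I2  (common-e at J1 fixed by 2)
b4 |I3  (J1 effort already set via bond 2)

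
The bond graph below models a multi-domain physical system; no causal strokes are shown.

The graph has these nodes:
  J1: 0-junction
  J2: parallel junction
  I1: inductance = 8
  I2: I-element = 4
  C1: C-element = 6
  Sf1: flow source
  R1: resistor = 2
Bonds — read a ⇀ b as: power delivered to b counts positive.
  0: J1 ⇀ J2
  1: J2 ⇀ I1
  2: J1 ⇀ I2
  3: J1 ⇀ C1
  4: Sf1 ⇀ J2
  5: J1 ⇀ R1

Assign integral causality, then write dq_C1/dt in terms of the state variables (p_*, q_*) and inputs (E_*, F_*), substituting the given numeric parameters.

dq_C1/dt = F_Sf1 - p_I1/8 - p_I2/4 - q_C1/12

bond 4 stroke→Sf1  (Sf1: flow source, stroke at near end)
bond 1 stroke→I1  (I1: I, integral causality)
bond 0 stroke→J2  (J2: last free bond brings effort in)
bond 2 stroke→I2  (prefer integral on I2)
bond 3 stroke→J1  (C1 outputs effort q/C1)
bond 5 stroke→R1  (common-e at J1 fixed by 3)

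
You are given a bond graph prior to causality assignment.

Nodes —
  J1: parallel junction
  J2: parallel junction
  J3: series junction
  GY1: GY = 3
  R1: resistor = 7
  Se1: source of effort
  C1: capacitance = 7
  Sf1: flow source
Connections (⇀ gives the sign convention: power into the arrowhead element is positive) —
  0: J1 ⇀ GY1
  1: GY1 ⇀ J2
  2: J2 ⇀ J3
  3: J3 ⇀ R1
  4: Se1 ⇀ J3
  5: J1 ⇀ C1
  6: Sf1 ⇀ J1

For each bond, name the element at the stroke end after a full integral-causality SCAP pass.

b4 →J3  (Se1: effort source, stroke at far end)
b6 →Sf1  (Sf1: flow source, stroke at near end)
b5 →J1  (C1 outputs effort q/C1)
b0 →GY1  (J1 effort already set via bond 5)
b1 →GY1  (through GY1, causality inverts; strokes same side of GY1)
b2 →J2  (only one effort-in slot at J2)
b3 →J3  (1-jn J3 has f-setter on 2)

bond 0 stroke→GY1
bond 1 stroke→GY1
bond 2 stroke→J2
bond 3 stroke→J3
bond 4 stroke→J3
bond 5 stroke→J1
bond 6 stroke→Sf1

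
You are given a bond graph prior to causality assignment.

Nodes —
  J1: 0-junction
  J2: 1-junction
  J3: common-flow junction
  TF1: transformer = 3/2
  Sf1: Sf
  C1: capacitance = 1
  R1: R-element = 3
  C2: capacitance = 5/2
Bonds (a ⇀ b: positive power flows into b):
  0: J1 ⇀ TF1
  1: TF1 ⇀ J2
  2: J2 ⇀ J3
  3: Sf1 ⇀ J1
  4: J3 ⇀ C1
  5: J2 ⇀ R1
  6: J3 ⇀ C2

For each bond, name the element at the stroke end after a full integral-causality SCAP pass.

bond 0 →J1
bond 1 →TF1
bond 2 →J2
bond 3 →Sf1
bond 4 →J3
bond 5 →J2
bond 6 →J3

β3 →Sf1  (Sf1 (Sf) sets flow on bond)
β0 →J1  (J1: last free bond brings effort in)
β1 →TF1  (TF TF1: opposite of bond 0)
β2 →J2  (common-f at J2 fixed by 1)
β5 →J2  (J2 flow already set via bond 1)
β4 →J3  (J3: bond 2 brought flow, rest push out)
β6 →J3  (J3 flow already set via bond 2)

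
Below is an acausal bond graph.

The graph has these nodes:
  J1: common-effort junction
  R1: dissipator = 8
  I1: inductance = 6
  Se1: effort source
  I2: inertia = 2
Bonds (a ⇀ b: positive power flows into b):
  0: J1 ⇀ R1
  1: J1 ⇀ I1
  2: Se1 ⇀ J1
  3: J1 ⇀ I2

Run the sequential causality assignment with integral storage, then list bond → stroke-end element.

#2 stroke at J1  (Se1 (Se) sets effort on bond)
#0 stroke at R1  (0-jn J1 has e-setter on 2)
#1 stroke at I1  (common-e at J1 fixed by 2)
#3 stroke at I2  (0-jn J1 has e-setter on 2)

bond 0 |R1
bond 1 |I1
bond 2 |J1
bond 3 |I2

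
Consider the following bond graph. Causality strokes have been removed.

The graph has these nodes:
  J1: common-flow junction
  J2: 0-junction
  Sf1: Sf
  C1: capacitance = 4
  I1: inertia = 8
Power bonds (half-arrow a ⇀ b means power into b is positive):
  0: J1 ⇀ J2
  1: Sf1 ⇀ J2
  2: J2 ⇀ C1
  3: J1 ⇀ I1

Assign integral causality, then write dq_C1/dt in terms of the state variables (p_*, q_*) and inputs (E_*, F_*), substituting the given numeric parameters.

#1 stroke at Sf1  (Sf1 (Sf) sets flow on bond)
#2 stroke at J2  (prefer integral on C1)
#0 stroke at J1  (0-jn J2 has e-setter on 2)
#3 stroke at I1  (only one flow-in slot at J1)

dq_C1/dt = F_Sf1 + p_I1/8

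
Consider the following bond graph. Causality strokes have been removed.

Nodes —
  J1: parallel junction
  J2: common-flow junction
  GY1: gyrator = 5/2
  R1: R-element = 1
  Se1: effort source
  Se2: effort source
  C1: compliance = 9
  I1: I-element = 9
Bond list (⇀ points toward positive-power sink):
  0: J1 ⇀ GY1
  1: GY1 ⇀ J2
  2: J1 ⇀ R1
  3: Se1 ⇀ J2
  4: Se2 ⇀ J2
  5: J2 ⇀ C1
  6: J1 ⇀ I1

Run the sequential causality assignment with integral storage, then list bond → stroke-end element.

b3 |J2  (Se1: effort source, stroke at far end)
b4 |J2  (Se2: effort source, stroke at far end)
b5 |J2  (C1: C, integral causality)
b1 |GY1  (only one flow-in slot at J2)
b0 |GY1  (GY1 both-in/both-out from 1)
b6 |I1  (I1 outputs flow p/I1)
b2 |J1  (closing 0-jn rule on J1)

#0 stroke at GY1
#1 stroke at GY1
#2 stroke at J1
#3 stroke at J2
#4 stroke at J2
#5 stroke at J2
#6 stroke at I1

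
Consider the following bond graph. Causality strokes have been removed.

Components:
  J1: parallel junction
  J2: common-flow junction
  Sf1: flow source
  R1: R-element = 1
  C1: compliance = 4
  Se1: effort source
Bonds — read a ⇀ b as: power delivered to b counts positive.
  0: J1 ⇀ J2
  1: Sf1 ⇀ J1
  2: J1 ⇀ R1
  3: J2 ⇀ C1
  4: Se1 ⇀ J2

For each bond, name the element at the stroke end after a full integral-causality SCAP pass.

β0 →J1
β1 →Sf1
β2 →R1
β3 →J2
β4 →J2

bond 1 stroke at Sf1  (Sf1 (Sf) sets flow on bond)
bond 4 stroke at J2  (Se1 (Se) sets effort on bond)
bond 3 stroke at J2  (prefer integral on C1)
bond 0 stroke at J1  (J2: last free bond brings flow in)
bond 2 stroke at R1  (J1: bond 0 brought effort, rest push out)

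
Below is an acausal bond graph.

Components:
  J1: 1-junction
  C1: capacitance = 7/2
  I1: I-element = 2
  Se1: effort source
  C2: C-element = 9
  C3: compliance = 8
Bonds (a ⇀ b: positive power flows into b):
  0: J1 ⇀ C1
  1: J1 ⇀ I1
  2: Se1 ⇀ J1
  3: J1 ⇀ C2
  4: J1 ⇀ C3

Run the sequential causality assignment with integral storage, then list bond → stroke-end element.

bond 0 stroke→J1
bond 1 stroke→I1
bond 2 stroke→J1
bond 3 stroke→J1
bond 4 stroke→J1

β2 stroke→J1  (Se1 (Se) sets effort on bond)
β0 stroke→J1  (C1 outputs effort q/C1)
β1 stroke→I1  (I1: I, integral causality)
β3 stroke→J1  (common-f at J1 fixed by 1)
β4 stroke→J1  (J1 flow already set via bond 1)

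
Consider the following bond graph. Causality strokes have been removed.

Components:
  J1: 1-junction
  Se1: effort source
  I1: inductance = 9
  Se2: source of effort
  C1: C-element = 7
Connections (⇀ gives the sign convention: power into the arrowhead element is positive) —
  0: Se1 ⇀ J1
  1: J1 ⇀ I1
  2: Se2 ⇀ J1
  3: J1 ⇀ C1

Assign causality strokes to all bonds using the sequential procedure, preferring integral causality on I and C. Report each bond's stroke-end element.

#0 stroke→J1  (Se1 fixes effort; stroke away)
#2 stroke→J1  (source Se2 imposes e)
#1 stroke→I1  (I1 integral (f out))
#3 stroke→J1  (1-jn J1 has f-setter on 1)

b0 →J1
b1 →I1
b2 →J1
b3 →J1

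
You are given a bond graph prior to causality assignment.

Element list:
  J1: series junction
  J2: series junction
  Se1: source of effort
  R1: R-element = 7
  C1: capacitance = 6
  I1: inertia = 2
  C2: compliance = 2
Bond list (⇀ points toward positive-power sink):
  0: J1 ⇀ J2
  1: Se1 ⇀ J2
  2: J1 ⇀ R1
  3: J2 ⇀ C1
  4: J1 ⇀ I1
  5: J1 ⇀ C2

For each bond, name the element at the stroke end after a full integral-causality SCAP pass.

b1 →J2  (Se1 fixes effort; stroke away)
b3 →J2  (prefer integral on C1)
b0 →J1  (J2 needs exactly one f-in)
b4 →I1  (prefer integral on I1)
b2 →J1  (1-jn J1 has f-setter on 4)
b5 →J1  (1-jn J1 has f-setter on 4)

bond 0 |J1
bond 1 |J2
bond 2 |J1
bond 3 |J2
bond 4 |I1
bond 5 |J1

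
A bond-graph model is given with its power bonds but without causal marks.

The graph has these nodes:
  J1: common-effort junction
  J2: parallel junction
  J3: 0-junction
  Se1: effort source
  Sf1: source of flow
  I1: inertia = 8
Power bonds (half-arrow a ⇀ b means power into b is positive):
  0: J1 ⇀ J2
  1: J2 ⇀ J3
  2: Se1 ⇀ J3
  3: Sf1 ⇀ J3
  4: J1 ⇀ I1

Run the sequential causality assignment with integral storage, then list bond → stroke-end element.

β0 stroke at J1
β1 stroke at J2
β2 stroke at J3
β3 stroke at Sf1
β4 stroke at I1

β2 →J3  (Se1 (Se) sets effort on bond)
β3 →Sf1  (Sf1: flow source, stroke at near end)
β1 →J2  (J3: bond 2 brought effort, rest push out)
β0 →J1  (0-jn J2 has e-setter on 1)
β4 →I1  (J1 effort already set via bond 0)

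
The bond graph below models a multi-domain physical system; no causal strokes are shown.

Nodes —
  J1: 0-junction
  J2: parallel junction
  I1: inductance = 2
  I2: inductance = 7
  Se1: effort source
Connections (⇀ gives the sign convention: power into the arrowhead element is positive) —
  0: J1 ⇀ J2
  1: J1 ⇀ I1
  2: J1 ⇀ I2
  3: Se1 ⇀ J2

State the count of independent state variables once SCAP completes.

2  (I1, I2 all integral)

bond 3 →J2  (Se1 (Se) sets effort on bond)
bond 0 →J1  (J2: bond 3 brought effort, rest push out)
bond 1 →I1  (0-jn J1 has e-setter on 0)
bond 2 →I2  (J1: bond 0 brought effort, rest push out)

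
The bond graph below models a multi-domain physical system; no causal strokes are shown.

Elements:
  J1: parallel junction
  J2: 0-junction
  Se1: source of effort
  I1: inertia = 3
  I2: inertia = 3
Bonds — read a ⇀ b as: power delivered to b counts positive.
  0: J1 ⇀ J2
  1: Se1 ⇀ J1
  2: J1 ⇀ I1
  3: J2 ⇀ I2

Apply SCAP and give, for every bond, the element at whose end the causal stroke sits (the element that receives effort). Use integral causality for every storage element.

β0 stroke→J2
β1 stroke→J1
β2 stroke→I1
β3 stroke→I2

b1 stroke at J1  (Se1 fixes effort; stroke away)
b0 stroke at J2  (common-e at J1 fixed by 1)
b2 stroke at I1  (0-jn J1 has e-setter on 1)
b3 stroke at I2  (common-e at J2 fixed by 0)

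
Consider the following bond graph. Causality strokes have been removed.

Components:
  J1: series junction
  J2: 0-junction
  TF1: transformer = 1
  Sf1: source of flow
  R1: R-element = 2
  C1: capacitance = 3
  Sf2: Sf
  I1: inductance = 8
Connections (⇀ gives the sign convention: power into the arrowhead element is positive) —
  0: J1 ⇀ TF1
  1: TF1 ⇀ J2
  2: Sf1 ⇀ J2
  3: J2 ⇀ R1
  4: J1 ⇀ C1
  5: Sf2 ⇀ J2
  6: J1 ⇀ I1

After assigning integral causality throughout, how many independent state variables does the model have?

2  (C1, I1 all integral)

#2 stroke→Sf1  (source Sf1 imposes f)
#5 stroke→Sf2  (Sf2 (Sf) sets flow on bond)
#4 stroke→J1  (C1: C, integral causality)
#6 stroke→I1  (I1 integral (f out))
#0 stroke→J1  (J1: bond 6 brought flow, rest push out)
#1 stroke→TF1  (TF TF1: opposite of bond 0)
#3 stroke→J2  (J2: last free bond brings effort in)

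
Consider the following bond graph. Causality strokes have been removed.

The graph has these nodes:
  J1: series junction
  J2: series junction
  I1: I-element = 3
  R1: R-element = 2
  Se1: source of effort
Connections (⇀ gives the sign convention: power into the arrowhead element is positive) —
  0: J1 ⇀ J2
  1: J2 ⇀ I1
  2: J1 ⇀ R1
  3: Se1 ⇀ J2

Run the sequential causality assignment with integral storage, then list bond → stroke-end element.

β3 →J2  (source Se1 imposes e)
β1 →I1  (I1 outputs flow p/I1)
β0 →J2  (1-jn J2 has f-setter on 1)
β2 →J1  (1-jn J1 has f-setter on 0)

β0 stroke at J2
β1 stroke at I1
β2 stroke at J1
β3 stroke at J2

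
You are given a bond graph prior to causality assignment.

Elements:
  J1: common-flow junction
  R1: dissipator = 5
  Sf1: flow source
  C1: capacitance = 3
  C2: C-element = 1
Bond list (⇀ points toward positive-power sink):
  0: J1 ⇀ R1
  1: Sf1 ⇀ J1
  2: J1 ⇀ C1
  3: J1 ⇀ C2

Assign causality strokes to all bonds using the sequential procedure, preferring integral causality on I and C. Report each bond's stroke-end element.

β0 →J1
β1 →Sf1
β2 →J1
β3 →J1

b1 |Sf1  (Sf1 (Sf) sets flow on bond)
b0 |J1  (common-f at J1 fixed by 1)
b2 |J1  (common-f at J1 fixed by 1)
b3 |J1  (J1 flow already set via bond 1)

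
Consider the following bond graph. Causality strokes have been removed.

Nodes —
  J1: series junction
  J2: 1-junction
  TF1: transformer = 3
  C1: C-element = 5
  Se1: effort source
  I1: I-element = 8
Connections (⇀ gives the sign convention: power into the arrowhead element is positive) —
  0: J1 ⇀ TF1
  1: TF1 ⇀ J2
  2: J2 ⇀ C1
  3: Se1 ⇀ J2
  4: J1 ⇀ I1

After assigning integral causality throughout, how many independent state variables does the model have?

β3 stroke at J2  (Se1: effort source, stroke at far end)
β2 stroke at J2  (C1 outputs effort q/C1)
β1 stroke at TF1  (only one flow-in slot at J2)
β0 stroke at J1  (TF1 one-in-one-out from 1)
β4 stroke at I1  (closing 1-jn rule on J1)

2  (C1, I1 all integral)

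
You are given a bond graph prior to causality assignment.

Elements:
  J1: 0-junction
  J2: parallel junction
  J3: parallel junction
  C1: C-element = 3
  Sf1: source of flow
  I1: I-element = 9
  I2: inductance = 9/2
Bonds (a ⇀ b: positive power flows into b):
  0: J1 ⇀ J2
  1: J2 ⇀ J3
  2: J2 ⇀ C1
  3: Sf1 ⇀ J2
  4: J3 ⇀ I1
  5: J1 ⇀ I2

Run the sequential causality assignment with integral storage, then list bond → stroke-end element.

bond 3 stroke→Sf1  (Sf1 fixes flow; stroke at Sf1)
bond 2 stroke→J2  (C1 outputs effort q/C1)
bond 0 stroke→J1  (0-jn J2 has e-setter on 2)
bond 1 stroke→J3  (common-e at J2 fixed by 2)
bond 4 stroke→I1  (J3 effort already set via bond 1)
bond 5 stroke→I2  (common-e at J1 fixed by 0)

b0 stroke→J1
b1 stroke→J3
b2 stroke→J2
b3 stroke→Sf1
b4 stroke→I1
b5 stroke→I2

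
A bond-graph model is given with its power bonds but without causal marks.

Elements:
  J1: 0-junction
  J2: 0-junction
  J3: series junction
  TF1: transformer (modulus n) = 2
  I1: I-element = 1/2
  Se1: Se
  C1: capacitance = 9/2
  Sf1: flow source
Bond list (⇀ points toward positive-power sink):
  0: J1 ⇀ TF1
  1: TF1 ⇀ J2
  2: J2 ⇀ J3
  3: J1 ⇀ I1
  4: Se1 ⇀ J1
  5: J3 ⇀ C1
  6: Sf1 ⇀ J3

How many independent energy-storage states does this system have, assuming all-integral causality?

2  (C1, I1 all integral)

bond 4 |J1  (Se1: effort source, stroke at far end)
bond 6 |Sf1  (source Sf1 imposes f)
bond 0 |TF1  (common-e at J1 fixed by 4)
bond 3 |I1  (J1 effort already set via bond 4)
bond 2 |J3  (common-f at J3 fixed by 6)
bond 5 |J3  (1-jn J3 has f-setter on 6)
bond 1 |J2  (TF1: transformer flips bond 0)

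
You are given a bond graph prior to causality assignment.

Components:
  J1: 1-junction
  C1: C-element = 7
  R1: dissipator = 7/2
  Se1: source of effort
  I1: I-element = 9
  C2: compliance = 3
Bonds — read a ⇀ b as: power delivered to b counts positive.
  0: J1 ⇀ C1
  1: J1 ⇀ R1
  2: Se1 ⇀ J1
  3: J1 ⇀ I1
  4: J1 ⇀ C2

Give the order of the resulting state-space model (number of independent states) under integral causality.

3  (C1, C2, I1 all integral)

bond 2 stroke→J1  (Se1: effort source, stroke at far end)
bond 0 stroke→J1  (C1 outputs effort q/C1)
bond 3 stroke→I1  (I1: I, integral causality)
bond 1 stroke→J1  (J1 flow already set via bond 3)
bond 4 stroke→J1  (J1 flow already set via bond 3)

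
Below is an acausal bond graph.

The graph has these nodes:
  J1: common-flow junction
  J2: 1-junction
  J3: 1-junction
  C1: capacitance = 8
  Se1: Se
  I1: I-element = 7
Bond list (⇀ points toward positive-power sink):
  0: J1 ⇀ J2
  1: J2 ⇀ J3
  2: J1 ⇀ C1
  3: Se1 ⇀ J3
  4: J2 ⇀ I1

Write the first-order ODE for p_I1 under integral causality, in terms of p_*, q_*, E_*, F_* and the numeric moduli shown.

β3 →J3  (Se1 fixes effort; stroke away)
β1 →J2  (only one flow-in slot at J3)
β2 →J1  (C1: C, integral causality)
β0 →J2  (J1 needs exactly one f-in)
β4 →I1  (J2 needs exactly one f-in)

dp_I1/dt = E_Se1 - q_C1/8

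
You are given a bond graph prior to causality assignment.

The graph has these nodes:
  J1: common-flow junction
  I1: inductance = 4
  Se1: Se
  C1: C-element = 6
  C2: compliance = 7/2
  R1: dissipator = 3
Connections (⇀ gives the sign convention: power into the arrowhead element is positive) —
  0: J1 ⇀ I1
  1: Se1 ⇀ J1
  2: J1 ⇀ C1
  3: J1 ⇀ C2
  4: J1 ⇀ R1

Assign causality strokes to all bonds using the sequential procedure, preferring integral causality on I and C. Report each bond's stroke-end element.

#1 stroke at J1  (Se1 fixes effort; stroke away)
#0 stroke at I1  (I1: I, integral causality)
#2 stroke at J1  (J1 flow already set via bond 0)
#3 stroke at J1  (common-f at J1 fixed by 0)
#4 stroke at J1  (1-jn J1 has f-setter on 0)

#0 →I1
#1 →J1
#2 →J1
#3 →J1
#4 →J1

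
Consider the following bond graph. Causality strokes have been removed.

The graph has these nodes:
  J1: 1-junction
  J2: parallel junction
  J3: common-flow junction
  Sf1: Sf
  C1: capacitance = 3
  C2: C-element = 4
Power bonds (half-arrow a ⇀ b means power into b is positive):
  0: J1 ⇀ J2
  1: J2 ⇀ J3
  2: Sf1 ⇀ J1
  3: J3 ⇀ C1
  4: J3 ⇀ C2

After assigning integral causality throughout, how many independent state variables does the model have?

#2 stroke at Sf1  (Sf1: flow source, stroke at near end)
#0 stroke at J1  (J1: bond 2 brought flow, rest push out)
#1 stroke at J2  (closing 0-jn rule on J2)
#3 stroke at J3  (1-jn J3 has f-setter on 1)
#4 stroke at J3  (J3: bond 1 brought flow, rest push out)

2  (C1, C2 all integral)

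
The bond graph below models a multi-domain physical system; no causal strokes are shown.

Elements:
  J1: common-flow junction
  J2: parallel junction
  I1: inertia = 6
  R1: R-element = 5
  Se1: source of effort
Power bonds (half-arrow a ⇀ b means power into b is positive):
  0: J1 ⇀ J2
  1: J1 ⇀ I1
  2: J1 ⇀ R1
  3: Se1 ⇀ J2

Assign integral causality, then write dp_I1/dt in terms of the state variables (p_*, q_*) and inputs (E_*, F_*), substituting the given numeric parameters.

b3 |J2  (Se1 fixes effort; stroke away)
b0 |J1  (0-jn J2 has e-setter on 3)
b1 |I1  (I1: I, integral causality)
b2 |J1  (J1 flow already set via bond 1)

dp_I1/dt = -E_Se1 - 5*p_I1/6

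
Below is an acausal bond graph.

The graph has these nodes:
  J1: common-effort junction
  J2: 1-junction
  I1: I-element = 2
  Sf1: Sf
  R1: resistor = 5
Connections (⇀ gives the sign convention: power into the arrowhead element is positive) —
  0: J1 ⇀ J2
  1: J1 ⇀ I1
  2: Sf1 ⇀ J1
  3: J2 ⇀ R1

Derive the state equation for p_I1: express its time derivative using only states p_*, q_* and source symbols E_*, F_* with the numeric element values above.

dp_I1/dt = 5*F_Sf1 - 5*p_I1/2

#2 stroke at Sf1  (Sf1: flow source, stroke at near end)
#1 stroke at I1  (I1 integral (f out))
#0 stroke at J1  (J1 needs exactly one e-in)
#3 stroke at J2  (1-jn J2 has f-setter on 0)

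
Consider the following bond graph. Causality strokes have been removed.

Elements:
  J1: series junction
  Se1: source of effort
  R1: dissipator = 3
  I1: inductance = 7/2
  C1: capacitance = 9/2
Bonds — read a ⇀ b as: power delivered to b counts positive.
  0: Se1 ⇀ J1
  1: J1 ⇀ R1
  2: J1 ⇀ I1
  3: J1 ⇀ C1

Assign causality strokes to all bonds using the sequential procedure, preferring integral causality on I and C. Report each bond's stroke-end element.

b0 stroke→J1  (Se1 (Se) sets effort on bond)
b2 stroke→I1  (I1 integral (f out))
b1 stroke→J1  (common-f at J1 fixed by 2)
b3 stroke→J1  (1-jn J1 has f-setter on 2)

β0 |J1
β1 |J1
β2 |I1
β3 |J1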